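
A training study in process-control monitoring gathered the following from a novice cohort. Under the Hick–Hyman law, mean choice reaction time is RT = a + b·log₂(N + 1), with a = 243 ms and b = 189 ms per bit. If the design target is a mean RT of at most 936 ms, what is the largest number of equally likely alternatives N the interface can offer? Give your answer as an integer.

11

Set 243 + 189·log₂(N + 1) ≤ 936.
log₂(N + 1) ≤ (936 − 243) / 189 = 3.6667.
N + 1 ≤ 2^3.6667 = 12.6995.
N ≤ 11.6995, so the largest integer N is 11.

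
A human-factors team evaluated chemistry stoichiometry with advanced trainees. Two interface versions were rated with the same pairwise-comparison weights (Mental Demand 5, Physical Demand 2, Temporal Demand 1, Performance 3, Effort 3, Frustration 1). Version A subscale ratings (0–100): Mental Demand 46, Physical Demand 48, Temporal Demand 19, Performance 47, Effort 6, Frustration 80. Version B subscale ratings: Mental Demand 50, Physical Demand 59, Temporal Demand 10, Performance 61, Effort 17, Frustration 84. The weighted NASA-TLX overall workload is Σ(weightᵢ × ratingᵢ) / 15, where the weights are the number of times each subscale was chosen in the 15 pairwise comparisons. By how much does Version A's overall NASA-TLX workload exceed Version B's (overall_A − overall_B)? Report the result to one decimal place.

Version A weighted sum = 5·46 + 2·48 + 1·19 + 3·47 + 3·6 + 1·80 = 230 + 96 + 19 + 141 + 18 + 80 = 584; overall_A = 584/15 = 38.9333.
Version B weighted sum = 5·50 + 2·59 + 1·10 + 3·61 + 3·17 + 1·84 = 250 + 118 + 10 + 183 + 51 + 84 = 696; overall_B = 696/15 = 46.4000.
Difference = 38.9333 − 46.4000 = -7.4667 ≈ -7.5.

-7.5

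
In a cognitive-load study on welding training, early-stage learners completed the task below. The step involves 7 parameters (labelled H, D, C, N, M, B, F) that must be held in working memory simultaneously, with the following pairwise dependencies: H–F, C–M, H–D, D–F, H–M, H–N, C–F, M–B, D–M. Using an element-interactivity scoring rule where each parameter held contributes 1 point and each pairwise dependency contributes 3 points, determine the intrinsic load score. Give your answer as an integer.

34

Count of parameters held simultaneously: 7.
Count of pairwise dependencies listed: 9.
Element contribution: 7 × 1 = 7.
Interaction contribution: 9 × 3 = 27.
Intrinsic load = 7 + 27 = 34.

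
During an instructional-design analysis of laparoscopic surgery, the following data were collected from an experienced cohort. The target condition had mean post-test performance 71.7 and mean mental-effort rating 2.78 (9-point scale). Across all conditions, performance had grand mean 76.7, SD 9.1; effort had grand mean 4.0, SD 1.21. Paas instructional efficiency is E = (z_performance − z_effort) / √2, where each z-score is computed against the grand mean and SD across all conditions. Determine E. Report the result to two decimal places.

z_performance = (71.7 − 76.7) / 9.1 = -5.0000 / 9.1 = -0.5495.
z_effort = (2.78 − 4.0) / 1.21 = -1.2200 / 1.21 = -1.0083.
z_P − z_E = -0.5495 − (-1.0083) = 0.4588.
E = 0.4588 / √2 = 0.4588 / 1.41421 = 0.3244 ≈ 0.32.

0.32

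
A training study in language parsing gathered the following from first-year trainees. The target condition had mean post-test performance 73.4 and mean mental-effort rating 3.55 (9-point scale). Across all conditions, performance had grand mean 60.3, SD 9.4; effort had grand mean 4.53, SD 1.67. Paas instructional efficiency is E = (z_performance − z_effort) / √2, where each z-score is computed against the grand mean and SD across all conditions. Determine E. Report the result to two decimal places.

1.40

z_performance = (73.4 − 60.3) / 9.4 = 13.1000 / 9.4 = 1.3936.
z_effort = (3.55 − 4.53) / 1.67 = -0.9800 / 1.67 = -0.5868.
z_P − z_E = 1.3936 − (-0.5868) = 1.9804.
E = 1.9804 / √2 = 1.9804 / 1.41421 = 1.4004 ≈ 1.40.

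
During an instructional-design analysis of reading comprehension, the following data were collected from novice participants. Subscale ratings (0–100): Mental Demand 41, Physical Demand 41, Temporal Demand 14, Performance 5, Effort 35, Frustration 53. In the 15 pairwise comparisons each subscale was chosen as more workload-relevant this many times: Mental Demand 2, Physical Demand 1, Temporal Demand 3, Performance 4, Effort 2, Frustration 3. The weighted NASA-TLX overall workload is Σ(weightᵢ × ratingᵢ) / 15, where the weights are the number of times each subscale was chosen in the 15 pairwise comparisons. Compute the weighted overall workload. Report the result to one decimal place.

27.6

The tallies are the weights (they sum to 15).
Weighted sum = 2·41 + 1·41 + 3·14 + 4·5 + 2·35 + 3·53
            = 82 + 41 + 42 + 20 + 70 + 159 = 414.
Overall workload = 414 / 15 = 27.6000 ≈ 27.6.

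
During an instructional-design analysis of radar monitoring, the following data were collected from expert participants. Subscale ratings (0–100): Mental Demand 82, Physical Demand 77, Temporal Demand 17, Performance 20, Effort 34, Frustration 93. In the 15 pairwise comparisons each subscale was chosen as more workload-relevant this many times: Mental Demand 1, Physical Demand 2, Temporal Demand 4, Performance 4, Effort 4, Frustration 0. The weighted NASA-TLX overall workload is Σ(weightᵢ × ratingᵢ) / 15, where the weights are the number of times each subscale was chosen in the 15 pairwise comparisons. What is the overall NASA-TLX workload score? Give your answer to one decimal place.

34.7

The tallies are the weights (they sum to 15).
Weighted sum = 1·82 + 2·77 + 4·17 + 4·20 + 4·34 + 0·93
            = 82 + 154 + 68 + 80 + 136 + 0 = 520.
Overall workload = 520 / 15 = 34.6667 ≈ 34.7.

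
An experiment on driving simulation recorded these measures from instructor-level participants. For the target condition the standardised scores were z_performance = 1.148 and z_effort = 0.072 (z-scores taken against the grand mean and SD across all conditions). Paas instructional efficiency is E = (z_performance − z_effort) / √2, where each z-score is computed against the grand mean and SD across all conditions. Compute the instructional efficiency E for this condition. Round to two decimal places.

0.76

z_P − z_E = 1.148 − 0.072 = 1.0760.
E = 1.0760 / √2 = 1.0760 / 1.41421 = 0.7608 ≈ 0.76.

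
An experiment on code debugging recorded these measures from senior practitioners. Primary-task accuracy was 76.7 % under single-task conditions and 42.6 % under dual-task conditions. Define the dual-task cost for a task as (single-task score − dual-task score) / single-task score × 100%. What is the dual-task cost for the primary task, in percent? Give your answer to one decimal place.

44.5

Cost = (76.7 − 42.6) / 76.7 × 100%
     = 34.1000 / 76.7 × 100% = 44.4589%.
≈ 44.5%.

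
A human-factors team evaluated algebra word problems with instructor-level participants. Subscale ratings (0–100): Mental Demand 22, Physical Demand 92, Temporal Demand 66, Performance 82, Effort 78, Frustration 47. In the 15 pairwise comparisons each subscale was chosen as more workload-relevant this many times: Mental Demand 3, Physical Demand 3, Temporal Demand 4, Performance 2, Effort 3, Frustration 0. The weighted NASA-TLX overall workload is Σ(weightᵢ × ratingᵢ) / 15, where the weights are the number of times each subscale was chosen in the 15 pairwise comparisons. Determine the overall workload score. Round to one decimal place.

66.9

The tallies are the weights (they sum to 15).
Weighted sum = 3·22 + 3·92 + 4·66 + 2·82 + 3·78 + 0·47
            = 66 + 276 + 264 + 164 + 234 + 0 = 1004.
Overall workload = 1004 / 15 = 66.9333 ≈ 66.9.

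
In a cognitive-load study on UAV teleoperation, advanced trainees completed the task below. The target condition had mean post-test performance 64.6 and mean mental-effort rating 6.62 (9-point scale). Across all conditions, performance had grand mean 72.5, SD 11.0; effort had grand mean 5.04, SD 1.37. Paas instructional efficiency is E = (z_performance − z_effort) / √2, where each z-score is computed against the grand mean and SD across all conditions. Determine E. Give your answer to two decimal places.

-1.32

z_performance = (64.6 − 72.5) / 11.0 = -7.9000 / 11.0 = -0.7182.
z_effort = (6.62 − 5.04) / 1.37 = 1.5800 / 1.37 = 1.1533.
z_P − z_E = -0.7182 − 1.1533 = -1.8715.
E = -1.8715 / √2 = -1.8715 / 1.41421 = -1.3234 ≈ -1.32.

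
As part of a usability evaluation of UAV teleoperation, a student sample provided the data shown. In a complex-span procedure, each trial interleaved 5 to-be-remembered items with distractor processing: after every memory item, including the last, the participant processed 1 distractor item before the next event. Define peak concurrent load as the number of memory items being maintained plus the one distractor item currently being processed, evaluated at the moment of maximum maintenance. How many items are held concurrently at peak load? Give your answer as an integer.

Maintenance is greatest during the distractor(s) after memory item 5: all 5 memory items are being held.
One distractor item is concurrently being processed.
Peak concurrent load = 5 + 1 = 6 items.

6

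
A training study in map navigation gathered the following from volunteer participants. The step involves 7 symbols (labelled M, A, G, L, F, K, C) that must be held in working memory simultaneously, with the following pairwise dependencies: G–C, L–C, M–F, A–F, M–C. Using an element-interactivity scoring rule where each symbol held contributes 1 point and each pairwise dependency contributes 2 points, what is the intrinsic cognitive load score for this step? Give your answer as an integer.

Count of symbols held simultaneously: 7.
Count of pairwise dependencies listed: 5.
Element contribution: 7 × 1 = 7.
Interaction contribution: 5 × 2 = 10.
Intrinsic load = 7 + 10 = 17.

17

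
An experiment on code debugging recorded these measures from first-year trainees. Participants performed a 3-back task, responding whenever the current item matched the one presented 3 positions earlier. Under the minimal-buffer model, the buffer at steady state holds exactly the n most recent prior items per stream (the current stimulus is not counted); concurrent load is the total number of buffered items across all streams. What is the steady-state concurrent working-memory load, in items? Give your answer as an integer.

3

The buffer holds the 3 most recent prior items.
Steady-state concurrent load = 3 items.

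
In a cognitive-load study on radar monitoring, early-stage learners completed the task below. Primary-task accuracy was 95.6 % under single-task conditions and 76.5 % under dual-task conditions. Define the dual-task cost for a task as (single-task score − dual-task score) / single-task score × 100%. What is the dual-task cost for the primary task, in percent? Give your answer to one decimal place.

20.0

Cost = (95.6 − 76.5) / 95.6 × 100%
     = 19.1000 / 95.6 × 100% = 19.9791%.
≈ 20.0%.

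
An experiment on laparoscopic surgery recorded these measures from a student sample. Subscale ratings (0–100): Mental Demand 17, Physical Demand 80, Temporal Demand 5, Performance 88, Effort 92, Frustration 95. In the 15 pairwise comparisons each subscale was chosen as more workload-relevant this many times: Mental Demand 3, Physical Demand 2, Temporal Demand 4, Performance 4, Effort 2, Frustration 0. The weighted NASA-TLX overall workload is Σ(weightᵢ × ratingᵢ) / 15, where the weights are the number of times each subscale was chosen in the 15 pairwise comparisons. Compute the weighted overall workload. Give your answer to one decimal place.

51.1

The tallies are the weights (they sum to 15).
Weighted sum = 3·17 + 2·80 + 4·5 + 4·88 + 2·92 + 0·95
            = 51 + 160 + 20 + 352 + 184 + 0 = 767.
Overall workload = 767 / 15 = 51.1333 ≈ 51.1.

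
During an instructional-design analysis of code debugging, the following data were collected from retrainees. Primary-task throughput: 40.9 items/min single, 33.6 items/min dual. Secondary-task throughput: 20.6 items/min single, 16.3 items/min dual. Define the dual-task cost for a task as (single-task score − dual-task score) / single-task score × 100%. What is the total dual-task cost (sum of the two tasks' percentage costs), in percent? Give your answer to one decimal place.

38.7

Primary cost = (40.9 − 33.6) / 40.9 × 100% = 17.8484%.
Secondary cost = (20.6 − 16.3) / 20.6 × 100% = 20.8738%.
Total = 17.8484% + 20.8738% = 38.7222% ≈ 38.7%.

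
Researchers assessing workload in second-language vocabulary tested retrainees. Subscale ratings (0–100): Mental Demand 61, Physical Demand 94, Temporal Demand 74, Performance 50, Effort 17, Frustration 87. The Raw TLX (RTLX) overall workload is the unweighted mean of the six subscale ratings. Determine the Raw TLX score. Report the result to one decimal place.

Sum of ratings = 61 + 94 + 74 + 50 + 17 + 87 = 383.
RTLX = 383 / 6 = 63.8333 ≈ 63.8.

63.8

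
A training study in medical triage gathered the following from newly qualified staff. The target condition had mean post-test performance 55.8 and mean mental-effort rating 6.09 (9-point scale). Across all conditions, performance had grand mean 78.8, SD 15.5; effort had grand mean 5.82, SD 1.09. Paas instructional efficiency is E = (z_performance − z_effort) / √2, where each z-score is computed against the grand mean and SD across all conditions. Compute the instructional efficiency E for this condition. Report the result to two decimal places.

z_performance = (55.8 − 78.8) / 15.5 = -23.0000 / 15.5 = -1.4839.
z_effort = (6.09 − 5.82) / 1.09 = 0.2700 / 1.09 = 0.2477.
z_P − z_E = -1.4839 − 0.2477 = -1.7316.
E = -1.7316 / √2 = -1.7316 / 1.41421 = -1.2244 ≈ -1.22.

-1.22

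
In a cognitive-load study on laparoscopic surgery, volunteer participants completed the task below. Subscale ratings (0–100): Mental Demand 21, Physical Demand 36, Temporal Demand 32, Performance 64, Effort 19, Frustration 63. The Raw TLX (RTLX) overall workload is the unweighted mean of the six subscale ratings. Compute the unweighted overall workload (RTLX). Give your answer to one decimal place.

39.2

Sum of ratings = 21 + 36 + 32 + 64 + 19 + 63 = 235.
RTLX = 235 / 6 = 39.1667 ≈ 39.2.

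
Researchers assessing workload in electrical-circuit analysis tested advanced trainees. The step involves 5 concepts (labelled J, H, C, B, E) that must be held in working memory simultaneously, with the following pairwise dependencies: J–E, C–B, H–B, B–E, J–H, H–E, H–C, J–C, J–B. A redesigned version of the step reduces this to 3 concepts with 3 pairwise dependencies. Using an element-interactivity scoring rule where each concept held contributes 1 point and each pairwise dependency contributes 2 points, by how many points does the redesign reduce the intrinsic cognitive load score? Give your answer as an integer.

14

Original: 5 × 1 + 9 × 2 = 5 + 18 = 23.
Redesigned: 3 × 1 + 3 × 2 = 3 + 6 = 9.
Reduction = 23 − 9 = 14.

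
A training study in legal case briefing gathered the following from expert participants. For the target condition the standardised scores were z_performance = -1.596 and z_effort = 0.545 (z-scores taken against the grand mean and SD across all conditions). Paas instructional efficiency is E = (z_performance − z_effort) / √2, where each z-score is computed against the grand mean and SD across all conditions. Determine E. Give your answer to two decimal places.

-1.51

z_P − z_E = -1.596 − 0.545 = -2.1410.
E = -2.1410 / √2 = -2.1410 / 1.41421 = -1.5139 ≈ -1.51.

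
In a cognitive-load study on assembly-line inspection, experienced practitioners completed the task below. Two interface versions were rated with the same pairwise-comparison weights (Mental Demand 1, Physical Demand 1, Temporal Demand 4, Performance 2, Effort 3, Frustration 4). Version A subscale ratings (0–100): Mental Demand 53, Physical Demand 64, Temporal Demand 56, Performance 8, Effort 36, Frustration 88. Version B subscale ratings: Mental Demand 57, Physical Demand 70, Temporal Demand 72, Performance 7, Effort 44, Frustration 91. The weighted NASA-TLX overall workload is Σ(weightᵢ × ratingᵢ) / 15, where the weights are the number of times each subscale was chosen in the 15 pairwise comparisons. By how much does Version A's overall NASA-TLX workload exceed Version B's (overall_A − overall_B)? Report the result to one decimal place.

Version A weighted sum = 1·53 + 1·64 + 4·56 + 2·8 + 3·36 + 4·88 = 53 + 64 + 224 + 16 + 108 + 352 = 817; overall_A = 817/15 = 54.4667.
Version B weighted sum = 1·57 + 1·70 + 4·72 + 2·7 + 3·44 + 4·91 = 57 + 70 + 288 + 14 + 132 + 364 = 925; overall_B = 925/15 = 61.6667.
Difference = 54.4667 − 61.6667 = -7.2000 ≈ -7.2.

-7.2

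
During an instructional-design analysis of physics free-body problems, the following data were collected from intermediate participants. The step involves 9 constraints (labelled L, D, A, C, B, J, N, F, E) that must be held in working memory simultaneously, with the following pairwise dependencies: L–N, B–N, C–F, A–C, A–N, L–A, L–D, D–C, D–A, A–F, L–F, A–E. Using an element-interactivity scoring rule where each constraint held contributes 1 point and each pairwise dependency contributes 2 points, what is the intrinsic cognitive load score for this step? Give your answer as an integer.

Count of constraints held simultaneously: 9.
Count of pairwise dependencies listed: 12.
Element contribution: 9 × 1 = 9.
Interaction contribution: 12 × 2 = 24.
Intrinsic load = 9 + 24 = 33.

33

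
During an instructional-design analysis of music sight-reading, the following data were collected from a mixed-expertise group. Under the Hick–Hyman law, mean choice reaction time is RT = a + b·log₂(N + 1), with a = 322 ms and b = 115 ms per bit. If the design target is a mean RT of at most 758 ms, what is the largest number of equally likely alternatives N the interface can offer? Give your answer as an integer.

Set 322 + 115·log₂(N + 1) ≤ 758.
log₂(N + 1) ≤ (758 − 322) / 115 = 3.7913.
N + 1 ≤ 2^3.7913 = 13.8451.
N ≤ 12.8451, so the largest integer N is 12.

12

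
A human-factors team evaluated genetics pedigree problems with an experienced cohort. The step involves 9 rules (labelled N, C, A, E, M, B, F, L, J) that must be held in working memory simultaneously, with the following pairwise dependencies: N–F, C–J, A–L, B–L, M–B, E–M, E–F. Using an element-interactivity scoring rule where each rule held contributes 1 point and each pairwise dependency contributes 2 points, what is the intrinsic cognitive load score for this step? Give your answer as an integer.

23

Count of rules held simultaneously: 9.
Count of pairwise dependencies listed: 7.
Element contribution: 9 × 1 = 9.
Interaction contribution: 7 × 2 = 14.
Intrinsic load = 9 + 14 = 23.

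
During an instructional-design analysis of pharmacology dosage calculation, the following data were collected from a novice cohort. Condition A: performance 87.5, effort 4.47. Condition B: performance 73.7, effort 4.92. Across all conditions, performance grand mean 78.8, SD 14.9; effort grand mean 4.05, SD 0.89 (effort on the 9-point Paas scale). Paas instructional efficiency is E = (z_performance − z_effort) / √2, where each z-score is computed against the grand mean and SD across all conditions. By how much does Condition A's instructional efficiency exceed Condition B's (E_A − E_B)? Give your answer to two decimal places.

Condition A: z_P = (87.5 − 78.8)/14.9 = 0.5839; z_E = (4.47 − 4.05)/0.89 = 0.4719; E_A = (0.5839 − 0.4719)/√2 = 0.0792.
Condition B: z_P = (73.7 − 78.8)/14.9 = -0.3423; z_E = (4.92 − 4.05)/0.89 = 0.9775; E_B = (-0.3423 − 0.9775)/√2 = -0.9332.
E_A − E_B = 0.0792 − (-0.9332) = 1.0124 ≈ 1.01.

1.01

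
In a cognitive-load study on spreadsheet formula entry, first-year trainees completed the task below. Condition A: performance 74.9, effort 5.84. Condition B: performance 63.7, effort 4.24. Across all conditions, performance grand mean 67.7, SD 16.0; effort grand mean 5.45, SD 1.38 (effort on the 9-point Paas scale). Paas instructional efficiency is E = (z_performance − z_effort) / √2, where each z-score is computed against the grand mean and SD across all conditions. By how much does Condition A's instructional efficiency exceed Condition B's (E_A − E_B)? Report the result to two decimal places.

Condition A: z_P = (74.9 − 67.7)/16.0 = 0.4500; z_E = (5.84 − 5.45)/1.38 = 0.2826; E_A = (0.4500 − 0.2826)/√2 = 0.1184.
Condition B: z_P = (63.7 − 67.7)/16.0 = -0.2500; z_E = (4.24 − 5.45)/1.38 = -0.8768; E_B = (-0.2500 − (-0.8768))/√2 = 0.4432.
E_A − E_B = 0.1184 − 0.4432 = -0.3248 ≈ -0.32.

-0.32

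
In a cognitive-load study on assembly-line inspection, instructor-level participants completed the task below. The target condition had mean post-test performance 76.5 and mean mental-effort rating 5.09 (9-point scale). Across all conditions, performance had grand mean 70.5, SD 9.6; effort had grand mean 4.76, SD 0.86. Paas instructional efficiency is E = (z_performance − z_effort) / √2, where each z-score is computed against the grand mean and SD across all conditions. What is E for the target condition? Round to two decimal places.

0.17

z_performance = (76.5 − 70.5) / 9.6 = 6.0000 / 9.6 = 0.6250.
z_effort = (5.09 − 4.76) / 0.86 = 0.3300 / 0.86 = 0.3837.
z_P − z_E = 0.6250 − 0.3837 = 0.2413.
E = 0.2413 / √2 = 0.2413 / 1.41421 = 0.1706 ≈ 0.17.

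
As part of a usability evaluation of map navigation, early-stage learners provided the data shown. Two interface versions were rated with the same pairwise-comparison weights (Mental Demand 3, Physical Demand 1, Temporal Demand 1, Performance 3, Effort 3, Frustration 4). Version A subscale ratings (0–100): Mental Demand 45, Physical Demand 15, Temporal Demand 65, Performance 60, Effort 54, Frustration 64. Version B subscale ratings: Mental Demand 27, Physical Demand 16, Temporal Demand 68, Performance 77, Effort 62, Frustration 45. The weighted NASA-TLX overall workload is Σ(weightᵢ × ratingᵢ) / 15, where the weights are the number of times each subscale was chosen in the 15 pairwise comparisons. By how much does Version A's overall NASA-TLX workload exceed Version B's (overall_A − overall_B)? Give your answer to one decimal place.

3.4

Version A weighted sum = 3·45 + 1·15 + 1·65 + 3·60 + 3·54 + 4·64 = 135 + 15 + 65 + 180 + 162 + 256 = 813; overall_A = 813/15 = 54.2000.
Version B weighted sum = 3·27 + 1·16 + 1·68 + 3·77 + 3·62 + 4·45 = 81 + 16 + 68 + 231 + 186 + 180 = 762; overall_B = 762/15 = 50.8000.
Difference = 54.2000 − 50.8000 = 3.4000 ≈ 3.4.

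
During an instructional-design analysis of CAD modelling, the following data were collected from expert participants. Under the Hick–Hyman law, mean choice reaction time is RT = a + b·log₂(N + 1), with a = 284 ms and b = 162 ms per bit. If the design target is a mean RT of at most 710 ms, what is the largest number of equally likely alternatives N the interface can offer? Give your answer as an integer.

5

Set 284 + 162·log₂(N + 1) ≤ 710.
log₂(N + 1) ≤ (710 − 284) / 162 = 2.6296.
N + 1 ≤ 2^2.6296 = 6.1885.
N ≤ 5.1885, so the largest integer N is 5.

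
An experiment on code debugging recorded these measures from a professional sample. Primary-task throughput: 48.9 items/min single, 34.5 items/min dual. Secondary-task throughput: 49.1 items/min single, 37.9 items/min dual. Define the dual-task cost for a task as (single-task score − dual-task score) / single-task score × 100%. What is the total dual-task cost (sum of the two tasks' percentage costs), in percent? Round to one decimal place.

Primary cost = (48.9 − 34.5) / 48.9 × 100% = 29.4479%.
Secondary cost = (49.1 − 37.9) / 49.1 × 100% = 22.8106%.
Total = 29.4479% + 22.8106% = 52.2585% ≈ 52.3%.

52.3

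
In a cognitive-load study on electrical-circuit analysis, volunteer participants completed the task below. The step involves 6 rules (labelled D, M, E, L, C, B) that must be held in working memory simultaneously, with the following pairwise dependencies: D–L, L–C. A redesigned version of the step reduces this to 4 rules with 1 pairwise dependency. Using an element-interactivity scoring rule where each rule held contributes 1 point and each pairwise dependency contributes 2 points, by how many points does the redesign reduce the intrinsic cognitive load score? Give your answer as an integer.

4

Original: 6 × 1 + 2 × 2 = 6 + 4 = 10.
Redesigned: 4 × 1 + 1 × 2 = 4 + 2 = 6.
Reduction = 10 − 6 = 4.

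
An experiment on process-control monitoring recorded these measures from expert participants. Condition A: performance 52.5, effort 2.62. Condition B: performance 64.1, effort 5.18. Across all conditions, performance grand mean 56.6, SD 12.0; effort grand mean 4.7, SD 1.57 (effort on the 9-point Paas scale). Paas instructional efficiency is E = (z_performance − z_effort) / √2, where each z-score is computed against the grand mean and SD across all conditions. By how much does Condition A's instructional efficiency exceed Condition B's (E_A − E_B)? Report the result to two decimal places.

0.47

Condition A: z_P = (52.5 − 56.6)/12.0 = -0.3417; z_E = (2.62 − 4.7)/1.57 = -1.3248; E_A = (-0.3417 − (-1.3248))/√2 = 0.6952.
Condition B: z_P = (64.1 − 56.6)/12.0 = 0.6250; z_E = (5.18 − 4.7)/1.57 = 0.3057; E_B = (0.6250 − 0.3057)/√2 = 0.2258.
E_A − E_B = 0.6952 − 0.2258 = 0.4694 ≈ 0.47.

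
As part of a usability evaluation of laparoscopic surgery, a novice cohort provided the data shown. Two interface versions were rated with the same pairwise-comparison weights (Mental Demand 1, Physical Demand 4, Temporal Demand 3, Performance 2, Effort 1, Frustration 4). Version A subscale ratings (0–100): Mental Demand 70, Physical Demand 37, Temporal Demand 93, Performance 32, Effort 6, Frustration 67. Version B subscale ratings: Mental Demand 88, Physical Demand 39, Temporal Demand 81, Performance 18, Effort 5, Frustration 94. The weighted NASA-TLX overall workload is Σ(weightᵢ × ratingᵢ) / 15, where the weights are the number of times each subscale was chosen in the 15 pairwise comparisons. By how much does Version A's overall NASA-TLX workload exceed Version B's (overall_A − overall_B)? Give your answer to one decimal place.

-4.6

Version A weighted sum = 1·70 + 4·37 + 3·93 + 2·32 + 1·6 + 4·67 = 70 + 148 + 279 + 64 + 6 + 268 = 835; overall_A = 835/15 = 55.6667.
Version B weighted sum = 1·88 + 4·39 + 3·81 + 2·18 + 1·5 + 4·94 = 88 + 156 + 243 + 36 + 5 + 376 = 904; overall_B = 904/15 = 60.2667.
Difference = 55.6667 − 60.2667 = -4.6000 ≈ -4.6.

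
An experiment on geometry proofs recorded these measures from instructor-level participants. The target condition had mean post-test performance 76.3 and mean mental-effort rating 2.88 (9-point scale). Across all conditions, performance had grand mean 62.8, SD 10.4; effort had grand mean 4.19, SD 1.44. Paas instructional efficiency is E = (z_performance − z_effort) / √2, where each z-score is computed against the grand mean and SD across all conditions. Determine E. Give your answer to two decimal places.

z_performance = (76.3 − 62.8) / 10.4 = 13.5000 / 10.4 = 1.2981.
z_effort = (2.88 − 4.19) / 1.44 = -1.3100 / 1.44 = -0.9097.
z_P − z_E = 1.2981 − (-0.9097) = 2.2078.
E = 2.2078 / √2 = 2.2078 / 1.41421 = 1.5612 ≈ 1.56.

1.56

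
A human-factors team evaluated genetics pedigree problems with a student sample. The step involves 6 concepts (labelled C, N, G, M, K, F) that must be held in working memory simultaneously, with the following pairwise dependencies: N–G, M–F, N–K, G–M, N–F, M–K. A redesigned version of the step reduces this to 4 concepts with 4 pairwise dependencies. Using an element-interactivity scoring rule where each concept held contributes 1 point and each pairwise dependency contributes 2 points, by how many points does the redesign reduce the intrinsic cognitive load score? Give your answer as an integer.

Original: 6 × 1 + 6 × 2 = 6 + 12 = 18.
Redesigned: 4 × 1 + 4 × 2 = 4 + 8 = 12.
Reduction = 18 − 12 = 6.

6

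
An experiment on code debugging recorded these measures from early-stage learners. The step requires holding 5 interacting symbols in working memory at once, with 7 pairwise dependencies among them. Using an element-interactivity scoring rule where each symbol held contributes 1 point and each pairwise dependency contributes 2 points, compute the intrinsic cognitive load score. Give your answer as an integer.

Element contribution: 5 × 1 = 5.
Interaction contribution: 7 × 2 = 14.
Intrinsic load = 5 + 14 = 19.

19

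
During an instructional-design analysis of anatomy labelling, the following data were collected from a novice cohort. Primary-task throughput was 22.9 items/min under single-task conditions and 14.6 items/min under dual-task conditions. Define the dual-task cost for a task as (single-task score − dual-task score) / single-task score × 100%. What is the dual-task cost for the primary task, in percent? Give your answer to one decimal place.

36.2

Cost = (22.9 − 14.6) / 22.9 × 100%
     = 8.3000 / 22.9 × 100% = 36.2445%.
≈ 36.2%.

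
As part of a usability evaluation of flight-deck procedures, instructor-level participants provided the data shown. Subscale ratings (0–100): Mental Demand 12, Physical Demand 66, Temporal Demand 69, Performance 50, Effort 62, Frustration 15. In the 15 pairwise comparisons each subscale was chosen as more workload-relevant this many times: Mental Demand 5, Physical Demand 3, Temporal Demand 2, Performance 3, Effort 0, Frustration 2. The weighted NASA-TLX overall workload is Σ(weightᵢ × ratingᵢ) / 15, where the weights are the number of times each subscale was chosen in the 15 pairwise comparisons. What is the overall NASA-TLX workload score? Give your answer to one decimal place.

38.4

The tallies are the weights (they sum to 15).
Weighted sum = 5·12 + 3·66 + 2·69 + 3·50 + 0·62 + 2·15
            = 60 + 198 + 138 + 150 + 0 + 30 = 576.
Overall workload = 576 / 15 = 38.4000 ≈ 38.4.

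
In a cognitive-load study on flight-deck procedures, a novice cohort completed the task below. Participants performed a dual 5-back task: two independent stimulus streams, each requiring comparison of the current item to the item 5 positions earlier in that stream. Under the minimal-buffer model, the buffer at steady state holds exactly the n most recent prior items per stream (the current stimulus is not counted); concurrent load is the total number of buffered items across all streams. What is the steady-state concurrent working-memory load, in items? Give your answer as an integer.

10

Each stream's buffer holds its 5 most recent prior items.
Two independent streams: 2 × 5 = 10 buffered items at steady state.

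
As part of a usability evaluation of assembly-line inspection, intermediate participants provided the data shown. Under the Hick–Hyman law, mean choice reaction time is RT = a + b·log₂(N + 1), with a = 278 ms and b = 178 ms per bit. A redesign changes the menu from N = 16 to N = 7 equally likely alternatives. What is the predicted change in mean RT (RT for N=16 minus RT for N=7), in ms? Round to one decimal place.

193.6

RT(16) = 278 + 178·log₂(17) = 278 + 178·4.0875 = 1005.5750 ms.
RT(7) = 278 + 178·log₂(8) = 278 + 178·3.0000 = 812.0000 ms.
Difference = 1005.5750 − 812.0000 = 193.5750 ≈ 193.6 ms.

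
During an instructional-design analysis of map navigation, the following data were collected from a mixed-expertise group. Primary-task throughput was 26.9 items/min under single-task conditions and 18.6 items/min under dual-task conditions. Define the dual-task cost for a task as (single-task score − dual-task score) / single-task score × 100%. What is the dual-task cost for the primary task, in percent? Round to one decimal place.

Cost = (26.9 − 18.6) / 26.9 × 100%
     = 8.3000 / 26.9 × 100% = 30.8550%.
≈ 30.9%.

30.9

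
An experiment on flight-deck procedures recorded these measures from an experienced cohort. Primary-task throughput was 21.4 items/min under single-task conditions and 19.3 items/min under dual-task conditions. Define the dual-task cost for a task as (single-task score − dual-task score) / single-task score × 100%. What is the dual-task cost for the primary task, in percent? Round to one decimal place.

9.8

Cost = (21.4 − 19.3) / 21.4 × 100%
     = 2.1000 / 21.4 × 100% = 9.8131%.
≈ 9.8%.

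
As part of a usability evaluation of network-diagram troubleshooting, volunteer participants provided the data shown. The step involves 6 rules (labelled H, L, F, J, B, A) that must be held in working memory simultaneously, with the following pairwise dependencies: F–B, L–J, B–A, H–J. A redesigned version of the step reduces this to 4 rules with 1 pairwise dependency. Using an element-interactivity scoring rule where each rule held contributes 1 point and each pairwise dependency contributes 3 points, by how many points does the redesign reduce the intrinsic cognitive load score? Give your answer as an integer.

11

Original: 6 × 1 + 4 × 3 = 6 + 12 = 18.
Redesigned: 4 × 1 + 1 × 3 = 4 + 3 = 7.
Reduction = 18 − 7 = 11.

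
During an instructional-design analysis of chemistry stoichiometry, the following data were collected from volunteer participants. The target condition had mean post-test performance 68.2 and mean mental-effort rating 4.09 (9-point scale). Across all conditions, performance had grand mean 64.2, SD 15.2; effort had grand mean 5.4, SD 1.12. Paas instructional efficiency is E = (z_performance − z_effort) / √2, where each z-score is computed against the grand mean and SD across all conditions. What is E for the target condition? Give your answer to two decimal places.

z_performance = (68.2 − 64.2) / 15.2 = 4.0000 / 15.2 = 0.2632.
z_effort = (4.09 − 5.4) / 1.12 = -1.3100 / 1.12 = -1.1696.
z_P − z_E = 0.2632 − (-1.1696) = 1.4328.
E = 1.4328 / √2 = 1.4328 / 1.41421 = 1.0131 ≈ 1.01.

1.01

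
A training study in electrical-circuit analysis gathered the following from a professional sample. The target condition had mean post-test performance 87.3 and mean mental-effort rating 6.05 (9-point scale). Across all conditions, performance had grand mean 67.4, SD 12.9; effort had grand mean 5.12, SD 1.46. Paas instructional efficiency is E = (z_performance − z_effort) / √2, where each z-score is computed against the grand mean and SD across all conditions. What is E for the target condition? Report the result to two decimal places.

z_performance = (87.3 − 67.4) / 12.9 = 19.9000 / 12.9 = 1.5426.
z_effort = (6.05 − 5.12) / 1.46 = 0.9300 / 1.46 = 0.6370.
z_P − z_E = 1.5426 − 0.6370 = 0.9056.
E = 0.9056 / √2 = 0.9056 / 1.41421 = 0.6404 ≈ 0.64.

0.64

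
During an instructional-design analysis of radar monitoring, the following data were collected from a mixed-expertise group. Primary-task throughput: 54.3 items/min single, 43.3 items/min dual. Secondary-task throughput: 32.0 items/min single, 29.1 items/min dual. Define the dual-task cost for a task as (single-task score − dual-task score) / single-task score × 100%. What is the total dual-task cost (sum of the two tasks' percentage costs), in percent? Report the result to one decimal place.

Primary cost = (54.3 − 43.3) / 54.3 × 100% = 20.2578%.
Secondary cost = (32.0 − 29.1) / 32.0 × 100% = 9.0625%.
Total = 20.2578% + 9.0625% = 29.3203% ≈ 29.3%.

29.3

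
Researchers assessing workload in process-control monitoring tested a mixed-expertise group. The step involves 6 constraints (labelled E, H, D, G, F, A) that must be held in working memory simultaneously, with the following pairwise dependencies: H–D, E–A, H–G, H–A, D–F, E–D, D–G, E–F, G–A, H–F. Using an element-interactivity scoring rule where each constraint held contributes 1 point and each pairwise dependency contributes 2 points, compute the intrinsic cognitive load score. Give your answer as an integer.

26

Count of constraints held simultaneously: 6.
Count of pairwise dependencies listed: 10.
Element contribution: 6 × 1 = 6.
Interaction contribution: 10 × 2 = 20.
Intrinsic load = 6 + 20 = 26.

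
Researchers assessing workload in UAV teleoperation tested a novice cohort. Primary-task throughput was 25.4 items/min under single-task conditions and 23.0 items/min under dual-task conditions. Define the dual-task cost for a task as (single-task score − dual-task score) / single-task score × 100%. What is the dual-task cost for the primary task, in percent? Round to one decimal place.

9.4

Cost = (25.4 − 23.0) / 25.4 × 100%
     = 2.4000 / 25.4 × 100% = 9.4488%.
≈ 9.4%.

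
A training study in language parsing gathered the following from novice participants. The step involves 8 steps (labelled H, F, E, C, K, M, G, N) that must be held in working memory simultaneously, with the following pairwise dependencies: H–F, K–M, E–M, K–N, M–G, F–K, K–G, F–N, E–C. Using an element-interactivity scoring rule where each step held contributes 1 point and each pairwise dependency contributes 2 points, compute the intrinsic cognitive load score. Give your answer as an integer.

Count of steps held simultaneously: 8.
Count of pairwise dependencies listed: 9.
Element contribution: 8 × 1 = 8.
Interaction contribution: 9 × 2 = 18.
Intrinsic load = 8 + 18 = 26.

26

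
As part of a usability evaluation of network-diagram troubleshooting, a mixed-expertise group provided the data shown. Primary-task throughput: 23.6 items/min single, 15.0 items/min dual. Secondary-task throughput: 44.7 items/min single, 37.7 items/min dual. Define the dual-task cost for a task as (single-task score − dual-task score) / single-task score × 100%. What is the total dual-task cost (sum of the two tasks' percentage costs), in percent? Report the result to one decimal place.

Primary cost = (23.6 − 15.0) / 23.6 × 100% = 36.4407%.
Secondary cost = (44.7 − 37.7) / 44.7 × 100% = 15.6600%.
Total = 36.4407% + 15.6600% = 52.1007% ≈ 52.1%.

52.1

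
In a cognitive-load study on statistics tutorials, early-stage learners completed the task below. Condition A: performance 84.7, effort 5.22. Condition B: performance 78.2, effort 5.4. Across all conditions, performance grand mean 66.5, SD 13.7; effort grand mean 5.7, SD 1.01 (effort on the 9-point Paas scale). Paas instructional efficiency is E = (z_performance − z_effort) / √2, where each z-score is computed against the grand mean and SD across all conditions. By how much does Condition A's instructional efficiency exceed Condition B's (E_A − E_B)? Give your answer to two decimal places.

0.46

Condition A: z_P = (84.7 − 66.5)/13.7 = 1.3285; z_E = (5.22 − 5.7)/1.01 = -0.4752; E_A = (1.3285 − (-0.4752))/√2 = 1.2754.
Condition B: z_P = (78.2 − 66.5)/13.7 = 0.8540; z_E = (5.4 − 5.7)/1.01 = -0.2970; E_B = (0.8540 − (-0.2970))/√2 = 0.8139.
E_A − E_B = 1.2754 − 0.8139 = 0.4615 ≈ 0.46.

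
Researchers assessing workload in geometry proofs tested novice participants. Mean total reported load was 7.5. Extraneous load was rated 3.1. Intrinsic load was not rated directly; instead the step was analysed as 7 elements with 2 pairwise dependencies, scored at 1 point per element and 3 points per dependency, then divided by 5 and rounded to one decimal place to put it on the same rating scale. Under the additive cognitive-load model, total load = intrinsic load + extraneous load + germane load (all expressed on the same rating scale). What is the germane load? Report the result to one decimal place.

Intrinsic (element-interactivity): (7 × 1 + 2 × 3) / 5 = 13 / 5 = 2.6000 → 2.6.
germane load = total − intrinsic − extraneous
             = 7.5 − 2.6 − 3.1 = 1.8.

1.8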